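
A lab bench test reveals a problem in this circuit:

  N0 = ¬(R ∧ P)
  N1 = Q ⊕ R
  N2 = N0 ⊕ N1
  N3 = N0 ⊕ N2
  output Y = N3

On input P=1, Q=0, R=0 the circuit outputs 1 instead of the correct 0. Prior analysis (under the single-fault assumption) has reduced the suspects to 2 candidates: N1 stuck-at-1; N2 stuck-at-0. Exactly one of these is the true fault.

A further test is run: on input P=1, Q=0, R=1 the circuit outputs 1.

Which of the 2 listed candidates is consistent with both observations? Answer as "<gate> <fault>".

Evaluate each candidate on input P=1, Q=0, R=1:
  N1 stuck-at-1: N0=0, N1=1 [stuck-at-1], N2=1, N3=1 → 1 — matches
  N2 stuck-at-0: N0=0, N1=1, N2=0 [stuck-at-0], N3=0 → 0 — eliminated
Only N1 stuck-at-1 reproduces the observed 1.

N1 stuck-at-1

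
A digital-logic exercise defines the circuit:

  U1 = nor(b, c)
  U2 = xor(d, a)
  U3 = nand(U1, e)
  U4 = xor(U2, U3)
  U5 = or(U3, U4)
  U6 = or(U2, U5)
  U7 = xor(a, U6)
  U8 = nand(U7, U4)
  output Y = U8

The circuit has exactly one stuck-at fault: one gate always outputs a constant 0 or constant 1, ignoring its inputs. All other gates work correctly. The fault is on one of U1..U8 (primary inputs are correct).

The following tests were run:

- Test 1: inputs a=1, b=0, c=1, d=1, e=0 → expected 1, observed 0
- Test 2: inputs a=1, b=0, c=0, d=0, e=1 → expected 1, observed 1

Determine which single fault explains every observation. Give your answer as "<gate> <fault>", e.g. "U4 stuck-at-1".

Fault-free values for test 1 (a=1, b=0, c=1, d=1, e=0): U1=0, U2=0, U3=1, U4=1, U5=1, U6=1, U7=0, U8=1, giving Y=1. Observed 0.
Test 1: faults giving observed 0 are {U5 stuck-at-0, U6 stuck-at-0, U7 stuck-at-1, U8 stuck-at-0}.
Test 2 (a=1, b=0, c=0, d=0, e=1): fault-free U1=1, U2=1, U3=0, U4=1, U5=1, U6=1, U7=0, U8=1 → 1; observed 1. Eliminates U6 stuck-at-0, U7 stuck-at-1, U8 stuck-at-0.
Only U5 stuck-at-0 is consistent with every test.

U5 stuck-at-0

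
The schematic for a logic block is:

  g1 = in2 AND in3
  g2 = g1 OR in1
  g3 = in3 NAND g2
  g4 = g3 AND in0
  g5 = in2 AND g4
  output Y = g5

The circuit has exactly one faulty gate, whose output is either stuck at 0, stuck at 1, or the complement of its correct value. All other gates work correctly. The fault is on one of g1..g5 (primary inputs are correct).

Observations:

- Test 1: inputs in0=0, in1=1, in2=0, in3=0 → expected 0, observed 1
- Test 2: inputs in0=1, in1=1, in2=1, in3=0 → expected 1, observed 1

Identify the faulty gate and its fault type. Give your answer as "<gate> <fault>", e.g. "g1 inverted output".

g5 stuck-at-1

Fault-free values for test 1 (in0=0, in1=1, in2=0, in3=0): g1=0, g2=1, g3=1, g4=0, g5=0, giving Y=0. Observed 1.
Test 1: faults giving observed 1 are {g5 stuck-at-1, g5 inverted output}.
Test 2 (in0=1, in1=1, in2=1, in3=0): fault-free g1=0, g2=1, g3=1, g4=1, g5=1 → 1; observed 1. Eliminates g5 inverted output.
Only g5 stuck-at-1 is consistent with every test.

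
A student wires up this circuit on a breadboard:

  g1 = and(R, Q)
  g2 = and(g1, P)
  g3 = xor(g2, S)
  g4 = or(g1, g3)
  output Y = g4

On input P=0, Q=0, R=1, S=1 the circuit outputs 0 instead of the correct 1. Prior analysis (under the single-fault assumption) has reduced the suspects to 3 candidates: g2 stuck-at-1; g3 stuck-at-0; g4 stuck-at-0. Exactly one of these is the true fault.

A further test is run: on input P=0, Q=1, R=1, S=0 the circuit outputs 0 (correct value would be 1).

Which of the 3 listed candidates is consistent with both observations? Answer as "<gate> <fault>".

Evaluate each candidate on input P=0, Q=1, R=1, S=0:
  g2 stuck-at-1: g1=1, g2=1 [stuck-at-1], g3=1, g4=1 → 1 — eliminated
  g3 stuck-at-0: g1=1, g2=0, g3=0 [stuck-at-0], g4=1 → 1 — eliminated
  g4 stuck-at-0: g1=1, g2=0, g3=0, g4=0 [stuck-at-0] → 0 — matches
Only g4 stuck-at-0 reproduces the observed 0.

g4 stuck-at-0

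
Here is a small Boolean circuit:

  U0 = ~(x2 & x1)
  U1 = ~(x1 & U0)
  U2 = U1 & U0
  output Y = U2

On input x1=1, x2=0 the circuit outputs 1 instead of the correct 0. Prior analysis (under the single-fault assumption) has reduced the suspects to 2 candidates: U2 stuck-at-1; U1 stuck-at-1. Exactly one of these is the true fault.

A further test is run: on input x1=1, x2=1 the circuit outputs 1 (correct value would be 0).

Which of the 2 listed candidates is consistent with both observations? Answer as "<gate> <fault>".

Evaluate each candidate on input x1=1, x2=1:
  U2 stuck-at-1: U0=0, U1=1, U2=1 [stuck-at-1] → 1 — matches
  U1 stuck-at-1: U0=0, U1=1 [stuck-at-1], U2=0 → 0 — eliminated
Only U2 stuck-at-1 reproduces the observed 1.

U2 stuck-at-1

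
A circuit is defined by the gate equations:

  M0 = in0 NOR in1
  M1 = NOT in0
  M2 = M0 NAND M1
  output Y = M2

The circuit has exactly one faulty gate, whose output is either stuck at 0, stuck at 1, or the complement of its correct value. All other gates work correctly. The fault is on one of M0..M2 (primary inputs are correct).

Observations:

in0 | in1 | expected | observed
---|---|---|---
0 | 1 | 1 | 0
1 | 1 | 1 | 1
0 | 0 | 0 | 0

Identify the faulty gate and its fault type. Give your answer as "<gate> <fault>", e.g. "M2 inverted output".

Fault-free values for test 1 (in0=0, in1=1): M0=0, M1=1, M2=1, giving Y=1. Observed 0.
Test 1: faults giving observed 0 are {M0 stuck-at-1, M0 inverted output, M2 stuck-at-0, M2 inverted output}.
Test 2 (in0=1, in1=1): fault-free M0=0, M1=0, M2=1 → 1; observed 1. Eliminates M2 stuck-at-0, M2 inverted output.
Test 3 (in0=0, in1=0): fault-free M0=1, M1=1, M2=0 → 0; observed 0. Eliminates M0 inverted output.
Only M0 stuck-at-1 is consistent with every test.

M0 stuck-at-1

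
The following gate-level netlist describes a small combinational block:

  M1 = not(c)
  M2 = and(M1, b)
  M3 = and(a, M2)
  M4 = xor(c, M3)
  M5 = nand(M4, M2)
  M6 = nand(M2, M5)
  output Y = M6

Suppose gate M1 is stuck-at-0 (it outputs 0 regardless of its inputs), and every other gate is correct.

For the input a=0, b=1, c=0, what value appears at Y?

Propagate with M1 forced: M1=0 [stuck-at-0], M2=0, M3=0, M4=0, M5=1, M6=1.
So Y = 1. (Without the fault it would be 0.)

1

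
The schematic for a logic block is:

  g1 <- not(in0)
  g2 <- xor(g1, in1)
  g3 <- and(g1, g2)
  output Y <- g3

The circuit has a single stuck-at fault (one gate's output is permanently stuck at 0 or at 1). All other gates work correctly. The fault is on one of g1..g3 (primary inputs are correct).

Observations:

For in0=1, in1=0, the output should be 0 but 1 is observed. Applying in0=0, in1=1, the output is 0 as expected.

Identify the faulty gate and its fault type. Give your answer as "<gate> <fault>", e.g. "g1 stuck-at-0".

Fault-free values for test 1 (in0=1, in1=0): g1=0, g2=0, g3=0, giving Y=0. Observed 1.
Test 1: faults giving observed 1 are {g1 stuck-at-1, g3 stuck-at-1}.
Test 2 (in0=0, in1=1): fault-free g1=1, g2=0, g3=0 → 0; observed 0. Eliminates g3 stuck-at-1.
Only g1 stuck-at-1 is consistent with every test.

g1 stuck-at-1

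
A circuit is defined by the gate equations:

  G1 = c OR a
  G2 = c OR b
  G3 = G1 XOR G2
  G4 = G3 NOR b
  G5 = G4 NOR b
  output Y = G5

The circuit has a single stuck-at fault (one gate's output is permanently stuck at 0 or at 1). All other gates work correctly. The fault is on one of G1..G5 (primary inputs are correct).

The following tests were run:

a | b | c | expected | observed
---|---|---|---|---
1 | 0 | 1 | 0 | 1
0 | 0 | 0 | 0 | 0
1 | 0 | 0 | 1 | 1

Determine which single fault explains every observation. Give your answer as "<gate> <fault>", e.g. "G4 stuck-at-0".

G2 stuck-at-0

Fault-free values for test 1 (a=1, b=0, c=1): G1=1, G2=1, G3=0, G4=1, G5=0, giving Y=0. Observed 1.
Test 1: faults giving observed 1 are {G1 stuck-at-0, G2 stuck-at-0, G3 stuck-at-1, G4 stuck-at-0, G5 stuck-at-1}.
Test 2 (a=0, b=0, c=0): fault-free G1=0, G2=0, G3=0, G4=1, G5=0 → 0; observed 0. Eliminates G3 stuck-at-1, G4 stuck-at-0, G5 stuck-at-1.
Test 3 (a=1, b=0, c=0): fault-free G1=1, G2=0, G3=1, G4=0, G5=1 → 1; observed 1. Eliminates G1 stuck-at-0.
Only G2 stuck-at-0 is consistent with every test.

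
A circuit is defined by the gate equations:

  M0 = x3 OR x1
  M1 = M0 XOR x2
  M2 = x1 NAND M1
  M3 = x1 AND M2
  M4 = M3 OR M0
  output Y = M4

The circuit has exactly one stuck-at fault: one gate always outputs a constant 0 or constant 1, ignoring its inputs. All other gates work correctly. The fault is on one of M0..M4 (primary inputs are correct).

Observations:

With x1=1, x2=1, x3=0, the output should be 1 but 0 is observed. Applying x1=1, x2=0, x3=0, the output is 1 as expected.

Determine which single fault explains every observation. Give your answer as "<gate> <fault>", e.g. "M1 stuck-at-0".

M0 stuck-at-0

Fault-free values for test 1 (x1=1, x2=1, x3=0): M0=1, M1=0, M2=1, M3=1, M4=1, giving Y=1. Observed 0.
Test 1: faults giving observed 0 are {M0 stuck-at-0, M4 stuck-at-0}.
Test 2 (x1=1, x2=0, x3=0): fault-free M0=1, M1=1, M2=0, M3=0, M4=1 → 1; observed 1. Eliminates M4 stuck-at-0.
Only M0 stuck-at-0 is consistent with every test.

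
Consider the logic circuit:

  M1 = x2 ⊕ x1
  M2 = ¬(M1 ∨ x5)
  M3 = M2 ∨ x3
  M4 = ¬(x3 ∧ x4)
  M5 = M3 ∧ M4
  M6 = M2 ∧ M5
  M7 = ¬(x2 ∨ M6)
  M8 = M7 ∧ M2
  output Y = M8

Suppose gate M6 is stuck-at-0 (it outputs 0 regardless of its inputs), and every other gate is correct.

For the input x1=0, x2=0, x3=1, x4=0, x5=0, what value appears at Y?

1

Propagate with M6 forced: M1=0, M2=1, M3=1, M4=1, M5=1, M6=0 [stuck-at-0], M7=1, M8=1.
So Y = 1. (Without the fault it would be 0.)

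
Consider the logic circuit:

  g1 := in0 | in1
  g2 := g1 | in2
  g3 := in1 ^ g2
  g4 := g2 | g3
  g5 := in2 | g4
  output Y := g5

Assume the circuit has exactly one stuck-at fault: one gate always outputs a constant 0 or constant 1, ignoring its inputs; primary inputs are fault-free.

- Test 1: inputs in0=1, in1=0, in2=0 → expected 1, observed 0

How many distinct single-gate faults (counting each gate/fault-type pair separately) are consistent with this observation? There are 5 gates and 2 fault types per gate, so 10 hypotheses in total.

Fault-free: g1=1, g2=1, g3=1, g4=1, g5=1 → 1. Observed 0.
  g1 stuck-at-0: output 0 ✓
  g1 stuck-at-1: output 1 ✗
  g2 stuck-at-0: output 0 ✓
  g2 stuck-at-1: output 1 ✗
  g3 stuck-at-0: output 1 ✗
  g3 stuck-at-1: output 1 ✗
  g4 stuck-at-0: output 0 ✓
  g4 stuck-at-1: output 1 ✗
  g5 stuck-at-0: output 0 ✓
  g5 stuck-at-1: output 1 ✗
Consistent faults: {g1 stuck-at-0, g2 stuck-at-0, g4 stuck-at-0, g5 stuck-at-0} — 4 in all.

4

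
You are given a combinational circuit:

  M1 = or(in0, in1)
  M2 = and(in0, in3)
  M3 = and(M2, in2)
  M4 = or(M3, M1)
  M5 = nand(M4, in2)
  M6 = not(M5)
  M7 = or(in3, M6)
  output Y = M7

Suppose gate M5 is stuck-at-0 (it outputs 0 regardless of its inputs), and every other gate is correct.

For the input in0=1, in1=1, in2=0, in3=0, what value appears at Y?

Propagate with M5 forced: M1=1, M2=0, M3=0, M4=1, M5=0 [stuck-at-0], M6=1, M7=1.
So Y = 1. (Without the fault it would be 0.)

1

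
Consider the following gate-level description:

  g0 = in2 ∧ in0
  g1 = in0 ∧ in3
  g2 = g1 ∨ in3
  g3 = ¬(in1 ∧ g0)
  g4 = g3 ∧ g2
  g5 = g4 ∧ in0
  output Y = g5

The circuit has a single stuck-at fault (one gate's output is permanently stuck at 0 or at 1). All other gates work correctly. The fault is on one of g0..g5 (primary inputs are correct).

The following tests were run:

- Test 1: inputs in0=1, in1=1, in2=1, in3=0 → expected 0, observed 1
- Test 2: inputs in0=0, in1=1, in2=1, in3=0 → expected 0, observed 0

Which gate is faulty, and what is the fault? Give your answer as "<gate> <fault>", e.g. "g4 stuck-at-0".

Fault-free values for test 1 (in0=1, in1=1, in2=1, in3=0): g0=1, g1=0, g2=0, g3=0, g4=0, g5=0, giving Y=0. Observed 1.
Test 1: faults giving observed 1 are {g4 stuck-at-1, g5 stuck-at-1}.
Test 2 (in0=0, in1=1, in2=1, in3=0): fault-free g0=0, g1=0, g2=0, g3=1, g4=0, g5=0 → 0; observed 0. Eliminates g5 stuck-at-1.
Only g4 stuck-at-1 is consistent with every test.

g4 stuck-at-1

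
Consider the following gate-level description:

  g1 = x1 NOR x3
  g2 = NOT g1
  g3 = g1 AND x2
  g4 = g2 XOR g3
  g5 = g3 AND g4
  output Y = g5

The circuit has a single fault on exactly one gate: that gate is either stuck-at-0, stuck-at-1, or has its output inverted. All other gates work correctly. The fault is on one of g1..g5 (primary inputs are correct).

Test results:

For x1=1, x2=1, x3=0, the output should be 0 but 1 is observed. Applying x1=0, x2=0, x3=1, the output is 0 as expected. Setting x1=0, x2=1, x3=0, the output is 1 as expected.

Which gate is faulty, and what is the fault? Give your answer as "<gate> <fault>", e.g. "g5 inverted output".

g1 stuck-at-1

Fault-free values for test 1 (x1=1, x2=1, x3=0): g1=0, g2=1, g3=0, g4=1, g5=0, giving Y=0. Observed 1.
Test 1: faults giving observed 1 are {g1 stuck-at-1, g1 inverted output, g5 stuck-at-1, g5 inverted output}.
Test 2 (x1=0, x2=0, x3=1): fault-free g1=0, g2=1, g3=0, g4=1, g5=0 → 0; observed 0. Eliminates g5 stuck-at-1, g5 inverted output.
Test 3 (x1=0, x2=1, x3=0): fault-free g1=1, g2=0, g3=1, g4=1, g5=1 → 1; observed 1. Eliminates g1 inverted output.
Only g1 stuck-at-1 is consistent with every test.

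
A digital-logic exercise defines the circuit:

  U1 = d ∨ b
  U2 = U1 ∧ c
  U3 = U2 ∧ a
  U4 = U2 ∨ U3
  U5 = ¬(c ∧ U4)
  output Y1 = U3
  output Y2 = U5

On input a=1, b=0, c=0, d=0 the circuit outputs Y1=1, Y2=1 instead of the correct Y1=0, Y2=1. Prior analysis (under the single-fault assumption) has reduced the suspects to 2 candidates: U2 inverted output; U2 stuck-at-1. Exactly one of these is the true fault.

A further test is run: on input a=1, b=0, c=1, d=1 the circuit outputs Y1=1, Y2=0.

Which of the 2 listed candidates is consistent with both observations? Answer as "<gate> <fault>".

U2 stuck-at-1

Evaluate each candidate on input a=1, b=0, c=1, d=1:
  U2 inverted output: U1=1, U2=0 [inverted output], U3=0, U4=0, U5=1 → Y1=0, Y2=1 — eliminated
  U2 stuck-at-1: U1=1, U2=1 [stuck-at-1], U3=1, U4=1, U5=0 → Y1=1, Y2=0 — matches
Only U2 stuck-at-1 reproduces the observed Y1=1, Y2=0.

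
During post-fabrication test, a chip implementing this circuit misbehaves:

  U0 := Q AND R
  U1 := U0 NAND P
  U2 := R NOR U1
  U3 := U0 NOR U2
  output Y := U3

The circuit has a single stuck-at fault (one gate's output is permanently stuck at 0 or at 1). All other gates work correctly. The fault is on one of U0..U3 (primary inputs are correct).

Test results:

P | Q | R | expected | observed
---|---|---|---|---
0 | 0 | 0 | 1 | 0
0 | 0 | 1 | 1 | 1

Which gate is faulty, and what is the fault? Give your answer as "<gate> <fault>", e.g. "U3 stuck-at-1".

U1 stuck-at-0

Fault-free values for test 1 (P=0, Q=0, R=0): U0=0, U1=1, U2=0, U3=1, giving Y=1. Observed 0.
Test 1: faults giving observed 0 are {U0 stuck-at-1, U1 stuck-at-0, U2 stuck-at-1, U3 stuck-at-0}.
Test 2 (P=0, Q=0, R=1): fault-free U0=0, U1=1, U2=0, U3=1 → 1; observed 1. Eliminates U0 stuck-at-1, U2 stuck-at-1, U3 stuck-at-0.
Only U1 stuck-at-0 is consistent with every test.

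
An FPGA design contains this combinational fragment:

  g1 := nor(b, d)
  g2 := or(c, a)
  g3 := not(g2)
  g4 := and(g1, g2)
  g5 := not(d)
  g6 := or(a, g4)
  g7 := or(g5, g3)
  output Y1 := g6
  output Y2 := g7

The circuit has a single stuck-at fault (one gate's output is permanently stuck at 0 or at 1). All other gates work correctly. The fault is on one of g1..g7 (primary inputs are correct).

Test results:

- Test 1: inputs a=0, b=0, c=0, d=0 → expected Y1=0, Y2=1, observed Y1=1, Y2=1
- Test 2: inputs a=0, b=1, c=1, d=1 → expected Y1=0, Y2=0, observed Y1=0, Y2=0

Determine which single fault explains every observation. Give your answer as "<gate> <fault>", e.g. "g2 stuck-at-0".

Fault-free values for test 1 (a=0, b=0, c=0, d=0): g1=1, g2=0, g3=1, g4=0, g5=1, g6=0, g7=1, giving Y1=0, Y2=1. Observed Y1=1, Y2=1.
Test 1: faults giving observed Y1=1, Y2=1 are {g2 stuck-at-1, g4 stuck-at-1, g6 stuck-at-1}.
Test 2 (a=0, b=1, c=1, d=1): fault-free g1=0, g2=1, g3=0, g4=0, g5=0, g6=0, g7=0 → Y1=0, Y2=0; observed Y1=0, Y2=0. Eliminates g4 stuck-at-1, g6 stuck-at-1.
Only g2 stuck-at-1 is consistent with every test.

g2 stuck-at-1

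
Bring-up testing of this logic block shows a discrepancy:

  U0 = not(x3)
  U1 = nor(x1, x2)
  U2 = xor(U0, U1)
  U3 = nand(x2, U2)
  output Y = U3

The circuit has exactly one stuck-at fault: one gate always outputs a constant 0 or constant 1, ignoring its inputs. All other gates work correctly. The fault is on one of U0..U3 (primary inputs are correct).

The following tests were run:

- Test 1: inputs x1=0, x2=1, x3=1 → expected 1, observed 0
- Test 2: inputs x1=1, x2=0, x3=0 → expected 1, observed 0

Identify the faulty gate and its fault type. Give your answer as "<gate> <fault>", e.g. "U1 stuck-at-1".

Fault-free values for test 1 (x1=0, x2=1, x3=1): U0=0, U1=0, U2=0, U3=1, giving Y=1. Observed 0.
Test 1: faults giving observed 0 are {U0 stuck-at-1, U1 stuck-at-1, U2 stuck-at-1, U3 stuck-at-0}.
Test 2 (x1=1, x2=0, x3=0): fault-free U0=1, U1=0, U2=1, U3=1 → 1; observed 0. Eliminates U0 stuck-at-1, U1 stuck-at-1, U2 stuck-at-1.
Only U3 stuck-at-0 is consistent with every test.

U3 stuck-at-0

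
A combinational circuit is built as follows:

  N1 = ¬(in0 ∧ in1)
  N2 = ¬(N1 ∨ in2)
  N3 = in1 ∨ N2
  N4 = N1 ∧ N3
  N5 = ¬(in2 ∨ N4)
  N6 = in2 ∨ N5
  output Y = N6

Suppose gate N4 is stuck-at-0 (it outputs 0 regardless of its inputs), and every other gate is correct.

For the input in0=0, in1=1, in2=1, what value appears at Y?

1

Propagate with N4 forced: N1=1, N2=0, N3=1, N4=0 [stuck-at-0], N5=0, N6=1.
So Y = 1. (Same as the fault-free value — the fault is masked on this input.)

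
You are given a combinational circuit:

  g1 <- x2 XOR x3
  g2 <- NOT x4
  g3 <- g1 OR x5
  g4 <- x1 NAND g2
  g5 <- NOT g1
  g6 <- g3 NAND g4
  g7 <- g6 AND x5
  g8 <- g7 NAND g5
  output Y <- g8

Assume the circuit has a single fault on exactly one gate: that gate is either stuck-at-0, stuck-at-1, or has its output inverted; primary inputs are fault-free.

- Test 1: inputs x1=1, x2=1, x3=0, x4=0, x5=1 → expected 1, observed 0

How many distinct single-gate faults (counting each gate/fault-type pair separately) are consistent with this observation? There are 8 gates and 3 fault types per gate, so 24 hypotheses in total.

6

Fault-free: g1=1, g2=1, g3=1, g4=0, g5=0, g6=1, g7=1, g8=1 → 1. Observed 0.
  g1: stuck-at-0, inverted output ✓; others ✗
  g2: none of the 3 fault types match ✗
  g3: none of the 3 fault types match ✗
  g4: none of the 3 fault types match ✗
  g5: stuck-at-1, inverted output ✓; others ✗
  g6: none of the 3 fault types match ✗
  g7: none of the 3 fault types match ✗
  g8: stuck-at-0, inverted output ✓; others ✗
Consistent faults: {g1 stuck-at-0, g1 inverted output, g5 stuck-at-1, g5 inverted output, g8 stuck-at-0, g8 inverted output} — 6 in all.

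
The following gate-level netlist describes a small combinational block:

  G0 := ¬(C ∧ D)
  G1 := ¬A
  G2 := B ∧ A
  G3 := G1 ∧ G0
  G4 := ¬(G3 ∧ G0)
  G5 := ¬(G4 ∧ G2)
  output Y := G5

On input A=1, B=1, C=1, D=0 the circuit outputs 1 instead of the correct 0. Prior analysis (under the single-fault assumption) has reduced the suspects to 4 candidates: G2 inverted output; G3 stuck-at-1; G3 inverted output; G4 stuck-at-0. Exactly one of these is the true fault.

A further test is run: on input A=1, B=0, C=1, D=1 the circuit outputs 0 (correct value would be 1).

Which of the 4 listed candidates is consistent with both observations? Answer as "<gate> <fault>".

G2 inverted output

Evaluate each candidate on input A=1, B=0, C=1, D=1:
  G2 inverted output: G0=0, G1=0, G2=1 [inverted output], G3=0, G4=1, G5=0 → 0 — matches
  G3 stuck-at-1: G0=0, G1=0, G2=0, G3=1 [stuck-at-1], G4=1, G5=1 → 1 — eliminated
  G3 inverted output: G0=0, G1=0, G2=0, G3=1 [inverted output], G4=1, G5=1 → 1 — eliminated
  G4 stuck-at-0: G0=0, G1=0, G2=0, G3=0, G4=0 [stuck-at-0], G5=1 → 1 — eliminated
Only G2 inverted output reproduces the observed 0.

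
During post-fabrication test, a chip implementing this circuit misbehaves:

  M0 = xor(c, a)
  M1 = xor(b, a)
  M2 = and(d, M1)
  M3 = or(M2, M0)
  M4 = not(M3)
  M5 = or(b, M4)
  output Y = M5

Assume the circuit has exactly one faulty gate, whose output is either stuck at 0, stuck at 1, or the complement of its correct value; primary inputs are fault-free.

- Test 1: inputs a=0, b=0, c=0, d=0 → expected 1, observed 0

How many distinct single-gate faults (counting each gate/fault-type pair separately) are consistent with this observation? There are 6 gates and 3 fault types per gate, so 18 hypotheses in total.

10

Fault-free: M0=0, M1=0, M2=0, M3=0, M4=1, M5=1 → 1. Observed 0.
  M0: stuck-at-1, inverted output ✓; others ✗
  M1: none of the 3 fault types match ✗
  M2: stuck-at-1, inverted output ✓; others ✗
  M3: stuck-at-1, inverted output ✓; others ✗
  M4: stuck-at-0, inverted output ✓; others ✗
  M5: stuck-at-0, inverted output ✓; others ✗
Consistent faults: {M0 stuck-at-1, M0 inverted output, M2 stuck-at-1, M2 inverted output, M3 stuck-at-1, M3 inverted output, M4 stuck-at-0, M4 inverted output, M5 stuck-at-0, M5 inverted output} — 10 in all.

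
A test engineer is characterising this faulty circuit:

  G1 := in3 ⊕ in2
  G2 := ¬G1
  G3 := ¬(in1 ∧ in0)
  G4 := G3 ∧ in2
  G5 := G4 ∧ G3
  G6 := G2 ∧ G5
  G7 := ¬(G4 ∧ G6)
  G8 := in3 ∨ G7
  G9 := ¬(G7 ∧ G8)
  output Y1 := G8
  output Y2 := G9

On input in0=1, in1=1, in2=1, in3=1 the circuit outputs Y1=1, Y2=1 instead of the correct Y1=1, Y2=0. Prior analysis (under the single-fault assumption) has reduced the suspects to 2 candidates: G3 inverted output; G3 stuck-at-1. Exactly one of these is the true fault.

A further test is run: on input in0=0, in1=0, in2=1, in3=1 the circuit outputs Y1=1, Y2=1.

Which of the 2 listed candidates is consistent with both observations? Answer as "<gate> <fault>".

G3 stuck-at-1

Evaluate each candidate on input in0=0, in1=0, in2=1, in3=1:
  G3 inverted output: G1=0, G2=1, G3=0 [inverted output], G4=0, G5=0, G6=0, G7=1, G8=1, G9=0 → Y1=1, Y2=0 — eliminated
  G3 stuck-at-1: G1=0, G2=1, G3=1 [stuck-at-1], G4=1, G5=1, G6=1, G7=0, G8=1, G9=1 → Y1=1, Y2=1 — matches
Only G3 stuck-at-1 reproduces the observed Y1=1, Y2=1.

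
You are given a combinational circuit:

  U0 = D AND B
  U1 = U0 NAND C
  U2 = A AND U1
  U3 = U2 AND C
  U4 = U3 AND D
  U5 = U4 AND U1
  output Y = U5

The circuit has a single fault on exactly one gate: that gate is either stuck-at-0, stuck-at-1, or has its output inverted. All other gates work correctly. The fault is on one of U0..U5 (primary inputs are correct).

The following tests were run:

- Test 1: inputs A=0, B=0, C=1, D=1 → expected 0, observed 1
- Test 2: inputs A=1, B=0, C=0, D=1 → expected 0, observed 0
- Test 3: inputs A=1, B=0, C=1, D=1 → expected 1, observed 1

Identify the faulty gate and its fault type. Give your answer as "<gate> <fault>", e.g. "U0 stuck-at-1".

Fault-free values for test 1 (A=0, B=0, C=1, D=1): U0=0, U1=1, U2=0, U3=0, U4=0, U5=0, giving Y=0. Observed 1.
Test 1: faults giving observed 1 are {U2 stuck-at-1, U2 inverted output, U3 stuck-at-1, U3 inverted output, U4 stuck-at-1, U4 inverted output, U5 stuck-at-1, U5 inverted output}.
Test 2 (A=1, B=0, C=0, D=1): fault-free U0=0, U1=1, U2=1, U3=0, U4=0, U5=0 → 0; observed 0. Eliminates U3 stuck-at-1, U3 inverted output, U4 stuck-at-1, U4 inverted output, U5 stuck-at-1, U5 inverted output.
Test 3 (A=1, B=0, C=1, D=1): fault-free U0=0, U1=1, U2=1, U3=1, U4=1, U5=1 → 1; observed 1. Eliminates U2 inverted output.
Only U2 stuck-at-1 is consistent with every test.

U2 stuck-at-1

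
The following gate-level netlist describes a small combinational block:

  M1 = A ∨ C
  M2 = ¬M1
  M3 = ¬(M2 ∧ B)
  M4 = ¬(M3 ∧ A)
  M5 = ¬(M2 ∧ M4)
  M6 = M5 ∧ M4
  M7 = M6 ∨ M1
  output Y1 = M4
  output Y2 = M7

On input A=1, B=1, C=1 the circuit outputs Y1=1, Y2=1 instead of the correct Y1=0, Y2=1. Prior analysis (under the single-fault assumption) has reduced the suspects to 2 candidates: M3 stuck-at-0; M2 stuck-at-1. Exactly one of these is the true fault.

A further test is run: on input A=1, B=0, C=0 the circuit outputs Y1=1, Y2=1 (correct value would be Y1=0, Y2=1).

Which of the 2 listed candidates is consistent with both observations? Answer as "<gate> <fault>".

Evaluate each candidate on input A=1, B=0, C=0:
  M3 stuck-at-0: M1=1, M2=0, M3=0 [stuck-at-0], M4=1, M5=1, M6=1, M7=1 → Y1=1, Y2=1 — matches
  M2 stuck-at-1: M1=1, M2=1 [stuck-at-1], M3=1, M4=0, M5=1, M6=0, M7=1 → Y1=0, Y2=1 — eliminated
Only M3 stuck-at-0 reproduces the observed Y1=1, Y2=1.

M3 stuck-at-0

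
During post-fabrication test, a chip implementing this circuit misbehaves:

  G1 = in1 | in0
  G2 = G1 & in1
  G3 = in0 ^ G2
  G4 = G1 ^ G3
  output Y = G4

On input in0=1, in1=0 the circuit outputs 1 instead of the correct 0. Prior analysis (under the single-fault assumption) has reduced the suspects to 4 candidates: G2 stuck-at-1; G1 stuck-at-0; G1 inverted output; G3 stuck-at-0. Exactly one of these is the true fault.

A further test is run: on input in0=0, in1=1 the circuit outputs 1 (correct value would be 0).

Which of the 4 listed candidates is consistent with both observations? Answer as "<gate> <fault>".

G3 stuck-at-0

Evaluate each candidate on input in0=0, in1=1:
  G2 stuck-at-1: G1=1, G2=1 [stuck-at-1], G3=1, G4=0 → 0 — eliminated
  G1 stuck-at-0: G1=0 [stuck-at-0], G2=0, G3=0, G4=0 → 0 — eliminated
  G1 inverted output: G1=0 [inverted output], G2=0, G3=0, G4=0 → 0 — eliminated
  G3 stuck-at-0: G1=1, G2=1, G3=0 [stuck-at-0], G4=1 → 1 — matches
Only G3 stuck-at-0 reproduces the observed 1.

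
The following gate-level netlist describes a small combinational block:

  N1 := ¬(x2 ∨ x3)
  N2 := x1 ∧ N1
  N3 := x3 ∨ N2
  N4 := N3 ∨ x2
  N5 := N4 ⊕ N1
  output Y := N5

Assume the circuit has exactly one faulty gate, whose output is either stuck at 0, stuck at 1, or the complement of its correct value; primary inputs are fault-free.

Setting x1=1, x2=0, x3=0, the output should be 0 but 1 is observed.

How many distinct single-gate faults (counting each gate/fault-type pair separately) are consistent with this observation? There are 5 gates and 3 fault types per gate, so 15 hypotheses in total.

8

Fault-free: N1=1, N2=1, N3=1, N4=1, N5=0 → 0. Observed 1.
  N1: none of the 3 fault types match ✗
  N2: stuck-at-0, inverted output ✓; others ✗
  N3: stuck-at-0, inverted output ✓; others ✗
  N4: stuck-at-0, inverted output ✓; others ✗
  N5: stuck-at-1, inverted output ✓; others ✗
Consistent faults: {N2 stuck-at-0, N2 inverted output, N3 stuck-at-0, N3 inverted output, N4 stuck-at-0, N4 inverted output, N5 stuck-at-1, N5 inverted output} — 8 in all.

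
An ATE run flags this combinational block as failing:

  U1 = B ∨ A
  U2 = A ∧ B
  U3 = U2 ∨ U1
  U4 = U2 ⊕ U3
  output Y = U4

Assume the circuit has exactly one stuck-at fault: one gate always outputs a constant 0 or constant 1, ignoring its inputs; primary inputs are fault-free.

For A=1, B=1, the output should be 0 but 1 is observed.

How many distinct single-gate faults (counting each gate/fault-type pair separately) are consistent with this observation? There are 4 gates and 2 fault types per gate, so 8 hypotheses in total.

3

Fault-free: U1=1, U2=1, U3=1, U4=0 → 0. Observed 1.
  U1 stuck-at-0: output 0 ✗
  U1 stuck-at-1: output 0 ✗
  U2 stuck-at-0: output 1 ✓
  U2 stuck-at-1: output 0 ✗
  U3 stuck-at-0: output 1 ✓
  U3 stuck-at-1: output 0 ✗
  U4 stuck-at-0: output 0 ✗
  U4 stuck-at-1: output 1 ✓
Consistent faults: {U2 stuck-at-0, U3 stuck-at-0, U4 stuck-at-1} — 3 in all.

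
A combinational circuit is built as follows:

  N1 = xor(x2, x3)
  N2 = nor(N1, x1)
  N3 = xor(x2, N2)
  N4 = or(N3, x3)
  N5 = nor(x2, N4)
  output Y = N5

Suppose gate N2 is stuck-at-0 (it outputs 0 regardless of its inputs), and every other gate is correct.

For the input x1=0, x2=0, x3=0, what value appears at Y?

1

Propagate with N2 forced: N1=0, N2=0 [stuck-at-0], N3=0, N4=0, N5=1.
So Y = 1. (Without the fault it would be 0.)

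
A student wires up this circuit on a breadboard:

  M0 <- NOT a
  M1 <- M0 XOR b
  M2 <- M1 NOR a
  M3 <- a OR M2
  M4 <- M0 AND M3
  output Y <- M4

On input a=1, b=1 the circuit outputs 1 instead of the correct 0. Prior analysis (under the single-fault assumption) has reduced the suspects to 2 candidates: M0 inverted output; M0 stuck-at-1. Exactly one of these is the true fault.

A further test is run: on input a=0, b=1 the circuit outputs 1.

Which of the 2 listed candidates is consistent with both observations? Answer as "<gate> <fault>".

M0 stuck-at-1

Evaluate each candidate on input a=0, b=1:
  M0 inverted output: M0=0 [inverted output], M1=1, M2=0, M3=0, M4=0 → 0 — eliminated
  M0 stuck-at-1: M0=1 [stuck-at-1], M1=0, M2=1, M3=1, M4=1 → 1 — matches
Only M0 stuck-at-1 reproduces the observed 1.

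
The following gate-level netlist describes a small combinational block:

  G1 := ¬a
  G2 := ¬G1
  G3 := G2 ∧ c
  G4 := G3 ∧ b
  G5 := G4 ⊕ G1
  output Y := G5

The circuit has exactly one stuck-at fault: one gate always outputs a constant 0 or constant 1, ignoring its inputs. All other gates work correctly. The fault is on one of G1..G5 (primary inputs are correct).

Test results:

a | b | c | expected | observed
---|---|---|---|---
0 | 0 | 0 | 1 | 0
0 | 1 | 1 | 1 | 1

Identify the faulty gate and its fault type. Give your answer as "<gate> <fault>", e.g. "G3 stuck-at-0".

G1 stuck-at-0

Fault-free values for test 1 (a=0, b=0, c=0): G1=1, G2=0, G3=0, G4=0, G5=1, giving Y=1. Observed 0.
Test 1: faults giving observed 0 are {G1 stuck-at-0, G4 stuck-at-1, G5 stuck-at-0}.
Test 2 (a=0, b=1, c=1): fault-free G1=1, G2=0, G3=0, G4=0, G5=1 → 1; observed 1. Eliminates G4 stuck-at-1, G5 stuck-at-0.
Only G1 stuck-at-0 is consistent with every test.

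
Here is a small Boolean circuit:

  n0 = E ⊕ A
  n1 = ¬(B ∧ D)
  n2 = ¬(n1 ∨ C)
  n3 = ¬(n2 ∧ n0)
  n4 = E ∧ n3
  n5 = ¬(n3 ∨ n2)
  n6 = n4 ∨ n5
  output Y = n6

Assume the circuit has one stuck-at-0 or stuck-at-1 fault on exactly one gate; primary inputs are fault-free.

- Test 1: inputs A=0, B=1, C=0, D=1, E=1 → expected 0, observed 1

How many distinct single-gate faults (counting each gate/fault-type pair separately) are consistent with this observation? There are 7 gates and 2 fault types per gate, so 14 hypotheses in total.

7

Fault-free: n0=1, n1=0, n2=1, n3=0, n4=0, n5=0, n6=0 → 0. Observed 1.
  n0 stuck-at-0: output 1 ✓
  n0 stuck-at-1: output 0 ✗
  n1 stuck-at-0: output 0 ✗
  n1 stuck-at-1: output 1 ✓
  n2 stuck-at-0: output 1 ✓
  n2 stuck-at-1: output 0 ✗
  n3 stuck-at-0: output 0 ✗
  n3 stuck-at-1: output 1 ✓
  n4 stuck-at-0: output 0 ✗
  n4 stuck-at-1: output 1 ✓
  n5 stuck-at-0: output 0 ✗
  n5 stuck-at-1: output 1 ✓
  n6 stuck-at-0: output 0 ✗
  n6 stuck-at-1: output 1 ✓
Consistent faults: {n0 stuck-at-0, n1 stuck-at-1, n2 stuck-at-0, n3 stuck-at-1, n4 stuck-at-1, n5 stuck-at-1, n6 stuck-at-1} — 7 in all.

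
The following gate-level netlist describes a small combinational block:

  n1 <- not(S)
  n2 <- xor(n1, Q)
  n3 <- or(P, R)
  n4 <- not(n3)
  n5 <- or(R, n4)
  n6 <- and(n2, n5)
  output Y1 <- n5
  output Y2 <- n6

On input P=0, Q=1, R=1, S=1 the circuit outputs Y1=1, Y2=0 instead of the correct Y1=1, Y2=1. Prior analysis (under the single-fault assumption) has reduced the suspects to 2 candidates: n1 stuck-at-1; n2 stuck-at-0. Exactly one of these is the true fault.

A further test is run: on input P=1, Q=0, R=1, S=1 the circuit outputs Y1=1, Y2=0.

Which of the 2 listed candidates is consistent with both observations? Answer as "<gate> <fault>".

Evaluate each candidate on input P=1, Q=0, R=1, S=1:
  n1 stuck-at-1: n1=1 [stuck-at-1], n2=1, n3=1, n4=0, n5=1, n6=1 → Y1=1, Y2=1 — eliminated
  n2 stuck-at-0: n1=0, n2=0 [stuck-at-0], n3=1, n4=0, n5=1, n6=0 → Y1=1, Y2=0 — matches
Only n2 stuck-at-0 reproduces the observed Y1=1, Y2=0.

n2 stuck-at-0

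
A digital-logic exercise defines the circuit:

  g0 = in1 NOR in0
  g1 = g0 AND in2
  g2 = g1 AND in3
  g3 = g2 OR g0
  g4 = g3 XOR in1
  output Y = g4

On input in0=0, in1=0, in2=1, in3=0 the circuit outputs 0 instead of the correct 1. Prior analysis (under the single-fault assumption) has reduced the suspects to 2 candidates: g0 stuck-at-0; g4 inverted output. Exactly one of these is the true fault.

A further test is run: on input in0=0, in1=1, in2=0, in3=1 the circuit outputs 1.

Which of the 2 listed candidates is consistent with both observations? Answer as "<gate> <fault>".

Evaluate each candidate on input in0=0, in1=1, in2=0, in3=1:
  g0 stuck-at-0: g0=0 [stuck-at-0], g1=0, g2=0, g3=0, g4=1 → 1 — matches
  g4 inverted output: g0=0, g1=0, g2=0, g3=0, g4=0 [inverted output] → 0 — eliminated
Only g0 stuck-at-0 reproduces the observed 1.

g0 stuck-at-0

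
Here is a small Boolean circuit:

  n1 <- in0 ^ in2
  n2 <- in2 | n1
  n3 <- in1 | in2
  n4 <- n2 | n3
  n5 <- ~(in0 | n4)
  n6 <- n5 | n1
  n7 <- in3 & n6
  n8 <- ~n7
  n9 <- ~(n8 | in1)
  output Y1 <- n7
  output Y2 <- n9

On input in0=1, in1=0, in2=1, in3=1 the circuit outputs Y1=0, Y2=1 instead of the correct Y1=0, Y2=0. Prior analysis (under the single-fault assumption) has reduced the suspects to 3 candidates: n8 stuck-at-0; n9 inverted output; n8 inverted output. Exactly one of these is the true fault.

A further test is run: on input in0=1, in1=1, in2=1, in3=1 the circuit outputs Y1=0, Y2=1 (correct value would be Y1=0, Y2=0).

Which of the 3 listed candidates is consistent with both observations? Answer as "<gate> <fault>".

Evaluate each candidate on input in0=1, in1=1, in2=1, in3=1:
  n8 stuck-at-0: n1=0, n2=1, n3=1, n4=1, n5=0, n6=0, n7=0, n8=0 [stuck-at-0], n9=0 → Y1=0, Y2=0 — eliminated
  n9 inverted output: n1=0, n2=1, n3=1, n4=1, n5=0, n6=0, n7=0, n8=1, n9=1 [inverted output] → Y1=0, Y2=1 — matches
  n8 inverted output: n1=0, n2=1, n3=1, n4=1, n5=0, n6=0, n7=0, n8=0 [inverted output], n9=0 → Y1=0, Y2=0 — eliminated
Only n9 inverted output reproduces the observed Y1=0, Y2=1.

n9 inverted output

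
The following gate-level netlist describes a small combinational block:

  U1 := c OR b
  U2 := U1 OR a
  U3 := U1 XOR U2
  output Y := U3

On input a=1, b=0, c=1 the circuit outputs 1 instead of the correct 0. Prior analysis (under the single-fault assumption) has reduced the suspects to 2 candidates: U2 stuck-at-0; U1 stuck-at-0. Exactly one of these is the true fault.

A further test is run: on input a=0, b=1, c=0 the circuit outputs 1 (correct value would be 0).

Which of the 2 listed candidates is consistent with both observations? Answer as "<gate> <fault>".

Evaluate each candidate on input a=0, b=1, c=0:
  U2 stuck-at-0: U1=1, U2=0 [stuck-at-0], U3=1 → 1 — matches
  U1 stuck-at-0: U1=0 [stuck-at-0], U2=0, U3=0 → 0 — eliminated
Only U2 stuck-at-0 reproduces the observed 1.

U2 stuck-at-0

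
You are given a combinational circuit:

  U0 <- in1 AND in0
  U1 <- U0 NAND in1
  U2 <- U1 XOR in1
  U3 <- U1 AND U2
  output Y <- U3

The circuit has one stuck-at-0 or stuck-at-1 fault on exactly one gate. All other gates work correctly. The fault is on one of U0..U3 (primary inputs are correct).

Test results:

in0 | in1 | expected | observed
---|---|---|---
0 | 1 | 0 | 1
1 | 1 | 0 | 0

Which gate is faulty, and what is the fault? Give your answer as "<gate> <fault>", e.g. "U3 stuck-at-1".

Fault-free values for test 1 (in0=0, in1=1): U0=0, U1=1, U2=0, U3=0, giving Y=0. Observed 1.
Test 1: faults giving observed 1 are {U2 stuck-at-1, U3 stuck-at-1}.
Test 2 (in0=1, in1=1): fault-free U0=1, U1=0, U2=1, U3=0 → 0; observed 0. Eliminates U3 stuck-at-1.
Only U2 stuck-at-1 is consistent with every test.

U2 stuck-at-1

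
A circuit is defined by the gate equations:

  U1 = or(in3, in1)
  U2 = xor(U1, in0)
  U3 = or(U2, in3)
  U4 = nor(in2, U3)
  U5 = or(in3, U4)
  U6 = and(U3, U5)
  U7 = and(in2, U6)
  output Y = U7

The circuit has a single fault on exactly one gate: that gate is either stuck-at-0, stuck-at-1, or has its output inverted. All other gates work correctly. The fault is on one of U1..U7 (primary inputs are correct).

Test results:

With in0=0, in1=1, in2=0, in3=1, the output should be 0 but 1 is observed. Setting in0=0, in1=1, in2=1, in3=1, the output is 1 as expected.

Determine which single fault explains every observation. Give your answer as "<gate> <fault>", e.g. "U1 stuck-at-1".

U7 stuck-at-1

Fault-free values for test 1 (in0=0, in1=1, in2=0, in3=1): U1=1, U2=1, U3=1, U4=0, U5=1, U6=1, U7=0, giving Y=0. Observed 1.
Test 1: faults giving observed 1 are {U7 stuck-at-1, U7 inverted output}.
Test 2 (in0=0, in1=1, in2=1, in3=1): fault-free U1=1, U2=1, U3=1, U4=0, U5=1, U6=1, U7=1 → 1; observed 1. Eliminates U7 inverted output.
Only U7 stuck-at-1 is consistent with every test.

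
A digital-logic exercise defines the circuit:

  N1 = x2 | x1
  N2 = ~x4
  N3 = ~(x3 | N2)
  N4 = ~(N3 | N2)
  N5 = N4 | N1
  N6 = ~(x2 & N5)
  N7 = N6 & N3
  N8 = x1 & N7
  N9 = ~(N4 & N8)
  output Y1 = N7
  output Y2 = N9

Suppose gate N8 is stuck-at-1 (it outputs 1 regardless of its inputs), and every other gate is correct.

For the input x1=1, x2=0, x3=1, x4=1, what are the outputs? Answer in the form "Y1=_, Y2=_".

Propagate with N8 forced: N1=1, N2=0, N3=0, N4=1, N5=1, N6=1, N7=0, N8=1 [stuck-at-1], N9=0.
So the outputs are Y1=0, Y2=0. (Without the fault they would be Y1=0, Y2=1.)

Y1=0, Y2=0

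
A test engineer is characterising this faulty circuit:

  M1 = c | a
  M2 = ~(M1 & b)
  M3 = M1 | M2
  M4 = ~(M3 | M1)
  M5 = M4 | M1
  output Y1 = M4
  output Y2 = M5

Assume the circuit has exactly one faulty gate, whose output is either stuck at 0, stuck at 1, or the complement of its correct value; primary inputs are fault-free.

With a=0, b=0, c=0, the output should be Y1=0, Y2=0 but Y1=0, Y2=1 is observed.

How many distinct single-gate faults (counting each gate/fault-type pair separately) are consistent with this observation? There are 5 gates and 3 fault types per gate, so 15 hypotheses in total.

4

Fault-free: M1=0, M2=1, M3=1, M4=0, M5=0 → Y1=0, Y2=0. Observed Y1=0, Y2=1.
  M1: stuck-at-1, inverted output ✓; others ✗
  M2: none of the 3 fault types match ✗
  M3: none of the 3 fault types match ✗
  M4: none of the 3 fault types match ✗
  M5: stuck-at-1, inverted output ✓; others ✗
Consistent faults: {M1 stuck-at-1, M1 inverted output, M5 stuck-at-1, M5 inverted output} — 4 in all.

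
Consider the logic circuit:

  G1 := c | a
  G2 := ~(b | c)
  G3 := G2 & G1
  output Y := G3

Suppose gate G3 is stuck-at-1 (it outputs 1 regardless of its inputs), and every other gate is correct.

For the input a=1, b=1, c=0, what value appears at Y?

Propagate with G3 forced: G1=1, G2=0, G3=1 [stuck-at-1].
So Y = 1. (Without the fault it would be 0.)

1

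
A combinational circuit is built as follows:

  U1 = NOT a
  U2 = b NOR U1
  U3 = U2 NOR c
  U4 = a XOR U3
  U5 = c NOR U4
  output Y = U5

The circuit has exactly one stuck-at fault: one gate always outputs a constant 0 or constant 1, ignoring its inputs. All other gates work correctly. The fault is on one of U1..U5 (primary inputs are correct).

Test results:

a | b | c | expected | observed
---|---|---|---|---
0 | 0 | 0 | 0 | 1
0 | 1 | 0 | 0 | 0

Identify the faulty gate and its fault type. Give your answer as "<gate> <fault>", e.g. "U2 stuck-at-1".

U1 stuck-at-0

Fault-free values for test 1 (a=0, b=0, c=0): U1=1, U2=0, U3=1, U4=1, U5=0, giving Y=0. Observed 1.
Test 1: faults giving observed 1 are {U1 stuck-at-0, U2 stuck-at-1, U3 stuck-at-0, U4 stuck-at-0, U5 stuck-at-1}.
Test 2 (a=0, b=1, c=0): fault-free U1=1, U2=0, U3=1, U4=1, U5=0 → 0; observed 0. Eliminates U2 stuck-at-1, U3 stuck-at-0, U4 stuck-at-0, U5 stuck-at-1.
Only U1 stuck-at-0 is consistent with every test.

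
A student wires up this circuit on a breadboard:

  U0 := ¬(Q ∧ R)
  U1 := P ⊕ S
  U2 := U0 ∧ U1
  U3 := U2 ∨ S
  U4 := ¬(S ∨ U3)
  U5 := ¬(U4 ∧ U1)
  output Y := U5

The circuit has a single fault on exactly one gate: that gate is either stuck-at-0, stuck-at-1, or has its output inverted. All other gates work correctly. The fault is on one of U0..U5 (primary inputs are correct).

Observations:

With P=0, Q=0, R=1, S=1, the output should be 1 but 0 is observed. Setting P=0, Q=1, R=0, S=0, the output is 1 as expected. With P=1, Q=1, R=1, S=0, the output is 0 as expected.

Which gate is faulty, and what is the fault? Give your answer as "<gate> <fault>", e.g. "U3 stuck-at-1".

U4 stuck-at-1

Fault-free values for test 1 (P=0, Q=0, R=1, S=1): U0=1, U1=1, U2=1, U3=1, U4=0, U5=1, giving Y=1. Observed 0.
Test 1: faults giving observed 0 are {U4 stuck-at-1, U4 inverted output, U5 stuck-at-0, U5 inverted output}.
Test 2 (P=0, Q=1, R=0, S=0): fault-free U0=1, U1=0, U2=0, U3=0, U4=1, U5=1 → 1; observed 1. Eliminates U5 stuck-at-0, U5 inverted output.
Test 3 (P=1, Q=1, R=1, S=0): fault-free U0=0, U1=1, U2=0, U3=0, U4=1, U5=0 → 0; observed 0. Eliminates U4 inverted output.
Only U4 stuck-at-1 is consistent with every test.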